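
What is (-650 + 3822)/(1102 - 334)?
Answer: 793/192 ≈ 4.1302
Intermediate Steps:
(-650 + 3822)/(1102 - 334) = 3172/768 = 3172*(1/768) = 793/192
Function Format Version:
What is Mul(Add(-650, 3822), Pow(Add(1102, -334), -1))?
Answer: Rational(793, 192) ≈ 4.1302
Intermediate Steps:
Mul(Add(-650, 3822), Pow(Add(1102, -334), -1)) = Mul(3172, Pow(768, -1)) = Mul(3172, Rational(1, 768)) = Rational(793, 192)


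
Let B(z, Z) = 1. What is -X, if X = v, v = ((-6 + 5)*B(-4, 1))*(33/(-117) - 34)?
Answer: -1337/39 ≈ -34.282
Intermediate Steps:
v = 1337/39 (v = ((-6 + 5)*1)*(33/(-117) - 34) = (-1*1)*(33*(-1/117) - 34) = -(-11/39 - 34) = -1*(-1337/39) = 1337/39 ≈ 34.282)
X = 1337/39 ≈ 34.282
-X = -1*1337/39 = -1337/39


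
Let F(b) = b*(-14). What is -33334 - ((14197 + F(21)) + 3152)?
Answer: -50389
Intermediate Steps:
F(b) = -14*b
-33334 - ((14197 + F(21)) + 3152) = -33334 - ((14197 - 14*21) + 3152) = -33334 - ((14197 - 294) + 3152) = -33334 - (13903 + 3152) = -33334 - 1*17055 = -33334 - 17055 = -50389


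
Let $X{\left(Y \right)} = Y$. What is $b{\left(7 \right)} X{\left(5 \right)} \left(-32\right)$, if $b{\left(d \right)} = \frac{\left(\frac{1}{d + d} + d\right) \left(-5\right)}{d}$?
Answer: $\frac{39600}{49} \approx 808.16$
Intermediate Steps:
$b{\left(d \right)} = \frac{- 5 d - \frac{5}{2 d}}{d}$ ($b{\left(d \right)} = \frac{\left(\frac{1}{2 d} + d\right) \left(-5\right)}{d} = \frac{\left(d + \frac{1}{2 d}\right) \left(-5\right)}{d} = \frac{- 5 d - \frac{5}{2 d}}{d}$)
$b{\left(7 \right)} X{\left(5 \right)} \left(-32\right) = \left(-5 - \frac{5}{2 \cdot 49}\right) 5 \left(-32\right) = \left(-5 - \frac{5}{98}\right) 5 \left(-32\right) = \left(- \frac{495}{98}\right) 5 \left(-32\right) = \left(- \frac{2475}{98}\right) \left(-32\right) = \frac{39600}{49}$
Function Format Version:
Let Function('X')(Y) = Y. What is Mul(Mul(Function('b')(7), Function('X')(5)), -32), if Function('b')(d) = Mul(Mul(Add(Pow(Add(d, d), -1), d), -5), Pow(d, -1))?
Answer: Rational(39600, 49) ≈ 808.16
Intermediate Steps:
Function('b')(d) = Mul(Pow(d, -1), Add(Mul(-5, d), Mul(Rational(-5, 2), Pow(d, -1)))) (Function('b')(d) = Mul(Mul(Add(Pow(Mul(2, d), -1), d), -5), Pow(d, -1)) = Mul(Mul(Add(Mul(Rational(1, 2), Pow(d, -1)), d), -5), Pow(d, -1)) = Mul(Mul(Add(d, Mul(Rational(1, 2), Pow(d, -1))), -5), Pow(d, -1)) = Mul(Add(Mul(-5, d), Mul(Rational(-5, 2), Pow(d, -1))), Pow(d, -1)) = Mul(Pow(d, -1), Add(Mul(-5, d), Mul(Rational(-5, 2), Pow(d, -1)))))
Mul(Mul(Function('b')(7), Function('X')(5)), -32) = Mul(Mul(Add(-5, Mul(Rational(-5, 2), Pow(7, -2))), 5), -32) = Mul(Mul(Add(-5, Mul(Rational(-5, 2), Rational(1, 49))), 5), -32) = Mul(Mul(Add(-5, Rational(-5, 98)), 5), -32) = Mul(Mul(Rational(-495, 98), 5), -32) = Mul(Rational(-2475, 98), -32) = Rational(39600, 49)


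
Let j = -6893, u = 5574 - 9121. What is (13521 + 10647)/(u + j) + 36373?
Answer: 15821248/435 ≈ 36371.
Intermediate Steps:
u = -3547
(13521 + 10647)/(u + j) + 36373 = (13521 + 10647)/(-3547 - 6893) + 36373 = 24168/(-10440) + 36373 = 24168*(-1/10440) + 36373 = -1007/435 + 36373 = 15821248/435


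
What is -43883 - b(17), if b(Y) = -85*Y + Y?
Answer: -42455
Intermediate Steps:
b(Y) = -84*Y
-43883 - b(17) = -43883 - (-84)*17 = -43883 - 1*(-1428) = -43883 + 1428 = -42455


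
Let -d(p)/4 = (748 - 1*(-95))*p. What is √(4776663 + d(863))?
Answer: 3*√207403 ≈ 1366.2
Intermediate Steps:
d(p) = -3372*p (d(p) = -4*(748 - 1*(-95))*p = -4*(748 + 95)*p = -3372*p)
√(4776663 + d(863)) = √(4776663 - 3372*863) = √(4776663 - 2910036) = √1866627 = 3*√207403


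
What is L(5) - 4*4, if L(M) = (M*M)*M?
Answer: 109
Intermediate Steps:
L(M) = M³ (L(M) = M²*M = M³)
L(5) - 4*4 = 5³ - 4*4 = 125 - 16 = 109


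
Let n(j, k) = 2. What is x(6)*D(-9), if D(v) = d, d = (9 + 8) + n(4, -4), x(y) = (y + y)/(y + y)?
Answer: 19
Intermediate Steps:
x(y) = 1 (x(y) = (2*y)/((2*y)) = (2*y)*(1/(2*y)) = 1)
d = 19 (d = (9 + 8) + 2 = 17 + 2 = 19)
D(v) = 19
x(6)*D(-9) = 1*19 = 19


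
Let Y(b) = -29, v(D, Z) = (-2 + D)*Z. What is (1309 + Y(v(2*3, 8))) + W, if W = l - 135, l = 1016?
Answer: 2161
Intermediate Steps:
v(D, Z) = Z*(-2 + D)
W = 881 (W = 1016 - 135 = 881)
(1309 + Y(v(2*3, 8))) + W = (1309 - 29) + 881 = 1280 + 881 = 2161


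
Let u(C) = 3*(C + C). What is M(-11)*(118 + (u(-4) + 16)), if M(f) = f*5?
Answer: -6050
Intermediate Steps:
M(f) = 5*f
u(C) = 6*C (u(C) = 3*(2*C) = 6*C)
M(-11)*(118 + (u(-4) + 16)) = (5*(-11))*(118 + (6*(-4) + 16)) = -55*(118 + (-24 + 16)) = -55*(118 - 8) = -55*110 = -6050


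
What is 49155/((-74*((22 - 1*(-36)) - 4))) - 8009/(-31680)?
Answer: -1569163/130240 ≈ -12.048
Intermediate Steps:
49155/((-74*((22 - 1*(-36)) - 4))) - 8009/(-31680) = 49155/((-74*((22 + 36) - 4))) - 8009*(-1/31680) = 49155/((-74*(58 - 4))) + 8009/31680 = 49155/((-74*54)) + 8009/31680 = 49155/(-3996) + 8009/31680 = 49155*(-1/3996) + 8009/31680 = -16385/1332 + 8009/31680 = -1569163/130240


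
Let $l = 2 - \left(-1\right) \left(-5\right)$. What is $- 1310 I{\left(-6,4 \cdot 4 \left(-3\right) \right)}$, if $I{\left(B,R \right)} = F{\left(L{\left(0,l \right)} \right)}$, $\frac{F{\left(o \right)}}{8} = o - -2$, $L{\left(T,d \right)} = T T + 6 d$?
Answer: $167680$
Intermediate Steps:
$l = -3$ ($l = 2 - 5 = -3$)
$L{\left(T,d \right)} = T^{2} + 6 d$
$F{\left(o \right)} = 16 + 8 o$ ($F{\left(o \right)} = 8 \left(o - -2\right) = 8 \left(o + 2\right) = 8 \left(2 + o\right) = 16 + 8 o$)
$I{\left(B,R \right)} = -128$ ($I{\left(B,R \right)} = 16 + 8 \left(0^{2} + 6 \left(-3\right)\right) = 16 + 8 \left(0 - 18\right) = 16 + 8 \left(-18\right) = 16 - 144 = -128$)
$- 1310 I{\left(-6,4 \cdot 4 \left(-3\right) \right)} = \left(-1310\right) \left(-128\right) = 167680$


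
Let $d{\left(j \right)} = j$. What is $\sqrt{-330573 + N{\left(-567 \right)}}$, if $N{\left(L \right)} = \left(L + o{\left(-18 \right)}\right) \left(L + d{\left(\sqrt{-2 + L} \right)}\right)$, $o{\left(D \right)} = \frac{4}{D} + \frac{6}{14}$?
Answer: $\frac{\sqrt{-4057641 - 249956 i \sqrt{569}}}{21} \approx 59.804 - 113.04 i$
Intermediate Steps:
$o{\left(D \right)} = \frac{3}{7} + \frac{4}{D}$ ($o{\left(D \right)} = \frac{4}{D} + 6 \cdot \frac{1}{14} = \frac{4}{D} + \frac{3}{7} = \frac{3}{7} + \frac{4}{D}$)
$N{\left(L \right)} = \left(\frac{13}{63} + L\right) \left(L + \sqrt{-2 + L}\right)$ ($N{\left(L \right)} = \left(L + \left(\frac{3}{7} + \frac{4}{-18}\right)\right) \left(L + \sqrt{-2 + L}\right) = \left(L + \left(\frac{3}{7} + 4 \left(- \frac{1}{18}\right)\right)\right) \left(L + \sqrt{-2 + L}\right) = \left(L + \left(\frac{3}{7} - \frac{2}{9}\right)\right) \left(L + \sqrt{-2 + L}\right) = \left(L + \frac{13}{63}\right) \left(L + \sqrt{-2 + L}\right) = \left(\frac{13}{63} + L\right) \left(L + \sqrt{-2 + L}\right)$)
$\sqrt{-330573 + N{\left(-567 \right)}} = \sqrt{-330573 + \left(\left(-567\right)^{2} + \frac{13}{63} \left(-567\right) + \frac{13 \sqrt{-2 - 567}}{63} - 567 \sqrt{-2 - 567}\right)} = \sqrt{-330573 + \left(321489 - 117 + \frac{13 \sqrt{-569}}{63} - 567 \sqrt{-569}\right)} = \sqrt{-330573 + \left(321489 - 117 + \frac{13 i \sqrt{569}}{63} - 567 i \sqrt{569}\right)} = \sqrt{-330573 + \left(321372 - \frac{35708 i \sqrt{569}}{63}\right)} = \sqrt{-9201 - \frac{35708 i \sqrt{569}}{63}}$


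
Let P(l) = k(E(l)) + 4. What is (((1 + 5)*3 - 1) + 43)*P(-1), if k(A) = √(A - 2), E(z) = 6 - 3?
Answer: 300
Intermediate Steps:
E(z) = 3
k(A) = √(-2 + A)
P(l) = 5 (P(l) = √(-2 + 3) + 4 = √1 + 4 = 1 + 4 = 5)
(((1 + 5)*3 - 1) + 43)*P(-1) = (((1 + 5)*3 - 1) + 43)*5 = ((6*3 - 1) + 43)*5 = ((18 - 1) + 43)*5 = (17 + 43)*5 = 60*5 = 300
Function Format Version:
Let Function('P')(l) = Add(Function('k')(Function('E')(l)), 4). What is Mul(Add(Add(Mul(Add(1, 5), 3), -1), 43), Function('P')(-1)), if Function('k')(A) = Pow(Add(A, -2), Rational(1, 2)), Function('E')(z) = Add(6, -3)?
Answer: 300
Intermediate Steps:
Function('E')(z) = 3
Function('k')(A) = Pow(Add(-2, A), Rational(1, 2))
Function('P')(l) = 5 (Function('P')(l) = Add(Pow(Add(-2, 3), Rational(1, 2)), 4) = Add(Pow(1, Rational(1, 2)), 4) = Add(1, 4) = 5)
Mul(Add(Add(Mul(Add(1, 5), 3), -1), 43), Function('P')(-1)) = Mul(Add(Add(Mul(Add(1, 5), 3), -1), 43), 5) = Mul(Add(Add(Mul(6, 3), -1), 43), 5) = Mul(Add(Add(18, -1), 43), 5) = Mul(Add(17, 43), 5) = Mul(60, 5) = 300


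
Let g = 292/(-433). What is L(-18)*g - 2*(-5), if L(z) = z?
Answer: 9586/433 ≈ 22.139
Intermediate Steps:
g = -292/433 (g = 292*(-1/433) = -292/433 ≈ -0.67437)
L(-18)*g - 2*(-5) = -18*(-292/433) - 2*(-5) = 5256/433 + 10 = 9586/433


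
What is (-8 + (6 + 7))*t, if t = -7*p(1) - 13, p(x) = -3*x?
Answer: 40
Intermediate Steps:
t = 8 (t = -(-21) - 13 = -7*(-3) - 13 = 21 - 13 = 8)
(-8 + (6 + 7))*t = (-8 + (6 + 7))*8 = (-8 + 13)*8 = 5*8 = 40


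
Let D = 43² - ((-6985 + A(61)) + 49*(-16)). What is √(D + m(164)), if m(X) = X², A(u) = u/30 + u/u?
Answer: √32859870/30 ≈ 191.08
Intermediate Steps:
A(u) = 1 + u/30 (A(u) = u*(1/30) + 1 = u/30 + 1 = 1 + u/30)
D = 288449/30 (D = 43² - ((-6985 + (1 + (1/30)*61)) + 49*(-16)) = 1849 - ((-6985 + (1 + 61/30)) - 784) = 1849 - ((-6985 + 91/30) - 784) = 1849 - (-209459/30 - 784) = 1849 - 1*(-232979/30) = 1849 + 232979/30 = 288449/30 ≈ 9615.0)
√(D + m(164)) = √(288449/30 + 164²) = √(288449/30 + 26896) = √(1095329/30) = √32859870/30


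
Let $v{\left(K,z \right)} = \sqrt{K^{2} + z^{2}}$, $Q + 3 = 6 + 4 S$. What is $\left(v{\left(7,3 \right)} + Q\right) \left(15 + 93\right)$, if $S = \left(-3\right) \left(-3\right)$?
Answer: $4212 + 108 \sqrt{58} \approx 5034.5$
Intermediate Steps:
$S = 9$
$Q = 39$ ($Q = -3 + \left(6 + 4 \cdot 9\right) = -3 + \left(6 + 36\right) = -3 + 42 = 39$)
$\left(v{\left(7,3 \right)} + Q\right) \left(15 + 93\right) = \left(\sqrt{7^{2} + 3^{2}} + 39\right) \left(15 + 93\right) = \left(\sqrt{49 + 9} + 39\right) 108 = \left(\sqrt{58} + 39\right) 108 = \left(39 + \sqrt{58}\right) 108 = 4212 + 108 \sqrt{58}$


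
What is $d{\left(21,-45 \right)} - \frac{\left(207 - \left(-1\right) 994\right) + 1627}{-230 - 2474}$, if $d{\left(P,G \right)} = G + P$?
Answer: $- \frac{15517}{676} \approx -22.954$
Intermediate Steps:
$d{\left(21,-45 \right)} - \frac{\left(207 - \left(-1\right) 994\right) + 1627}{-230 - 2474} = \left(-45 + 21\right) - \frac{\left(207 - \left(-1\right) 994\right) + 1627}{-230 - 2474} = -24 - \frac{\left(207 - -994\right) + 1627}{-2704} = -24 - \left(\left(207 + 994\right) + 1627\right) \left(- \frac{1}{2704}\right) = -24 - \left(1201 + 1627\right) \left(- \frac{1}{2704}\right) = -24 - 2828 \left(- \frac{1}{2704}\right) = -24 - - \frac{707}{676} = -24 + \frac{707}{676} = - \frac{15517}{676}$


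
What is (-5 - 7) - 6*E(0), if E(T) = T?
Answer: -12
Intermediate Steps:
(-5 - 7) - 6*E(0) = (-5 - 7) - 6*0 = -12 + 0 = -12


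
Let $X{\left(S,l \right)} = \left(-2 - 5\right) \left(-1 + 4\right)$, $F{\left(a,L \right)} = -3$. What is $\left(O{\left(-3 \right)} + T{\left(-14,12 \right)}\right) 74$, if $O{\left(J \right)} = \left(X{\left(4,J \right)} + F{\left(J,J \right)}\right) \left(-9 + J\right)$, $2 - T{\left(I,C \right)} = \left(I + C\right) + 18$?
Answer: $20276$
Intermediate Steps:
$T{\left(I,C \right)} = -16 - C - I$ ($T{\left(I,C \right)} = 2 - \left(\left(I + C\right) + 18\right) = 2 - \left(\left(C + I\right) + 18\right) = 2 - \left(18 + C + I\right) = -16 - C - I$)
$X{\left(S,l \right)} = -21$ ($X{\left(S,l \right)} = \left(-7\right) 3 = -21$)
$O{\left(J \right)} = 216 - 24 J$ ($O{\left(J \right)} = \left(-21 - 3\right) \left(-9 + J\right) = - 24 \left(-9 + J\right) = 216 - 24 J$)
$\left(O{\left(-3 \right)} + T{\left(-14,12 \right)}\right) 74 = \left(\left(216 - -72\right) - 14\right) 74 = \left(\left(216 + 72\right) - 14\right) 74 = \left(288 - 14\right) 74 = 274 \cdot 74 = 20276$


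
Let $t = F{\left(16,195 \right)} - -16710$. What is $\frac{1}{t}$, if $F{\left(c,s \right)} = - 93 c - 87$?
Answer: $\frac{1}{15135} \approx 6.6072 \cdot 10^{-5}$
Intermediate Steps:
$F{\left(c,s \right)} = -87 - 93 c$
$t = 15135$ ($t = \left(-87 - 1488\right) - -16710 = \left(-87 - 1488\right) + 16710 = -1575 + 16710 = 15135$)
$\frac{1}{t} = \frac{1}{15135}$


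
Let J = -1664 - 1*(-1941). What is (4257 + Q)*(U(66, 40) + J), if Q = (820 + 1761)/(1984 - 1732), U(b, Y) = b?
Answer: 52691905/36 ≈ 1.4637e+6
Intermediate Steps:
Q = 2581/252 ≈ 10.242
J = 277 (J = -1664 + 1941 = 277)
(4257 + Q)*(U(66, 40) + J) = (4257 + 2581/252)*(66 + 277) = (1075345/252)*343 = 52691905/36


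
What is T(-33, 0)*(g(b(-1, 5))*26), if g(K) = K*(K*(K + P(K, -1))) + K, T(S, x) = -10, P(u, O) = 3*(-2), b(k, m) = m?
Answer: 5200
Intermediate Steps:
P(u, O) = -6
g(K) = K + K²*(-6 + K) (g(K) = K*(K*(K - 6)) + K = K*(K*(-6 + K)) + K = K²*(-6 + K) + K = K + K²*(-6 + K))
T(-33, 0)*(g(b(-1, 5))*26) = -10*5*(1 + 5² - 6*5)*26 = -10*5*(1 + 25 - 30)*26 = -10*5*(-4)*26 = -(-200)*26 = -10*(-520) = 5200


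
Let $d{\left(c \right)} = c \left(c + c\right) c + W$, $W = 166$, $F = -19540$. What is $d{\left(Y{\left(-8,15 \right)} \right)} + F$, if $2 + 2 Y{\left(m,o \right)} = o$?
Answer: $- \frac{75299}{4} \approx -18825.0$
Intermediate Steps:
$Y{\left(m,o \right)} = -1 + \frac{o}{2}$
$d{\left(c \right)} = 166 + 2 c^{3}$ ($d{\left(c \right)} = c \left(c + c\right) c + 166 = c 2 c c + 166 = 2 c^{2} c + 166 = 2 c^{3} + 166 = 166 + 2 c^{3}$)
$d{\left(Y{\left(-8,15 \right)} \right)} + F = \left(166 + 2 \left(-1 + \frac{1}{2} \cdot 15\right)^{3}\right) - 19540 = \left(166 + 2 \left(-1 + \frac{15}{2}\right)^{3}\right) - 19540 = \left(166 + 2 \left(\frac{13}{2}\right)^{3}\right) - 19540 = \left(166 + 2 \cdot \frac{2197}{8}\right) - 19540 = \left(166 + \frac{2197}{4}\right) - 19540 = \frac{2861}{4} - 19540 = - \frac{75299}{4}$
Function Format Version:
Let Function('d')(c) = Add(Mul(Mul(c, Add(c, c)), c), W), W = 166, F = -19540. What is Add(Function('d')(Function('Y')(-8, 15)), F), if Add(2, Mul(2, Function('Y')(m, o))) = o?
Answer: Rational(-75299, 4) ≈ -18825.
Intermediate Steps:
Function('Y')(m, o) = Add(-1, Mul(Rational(1, 2), o))
Function('d')(c) = Add(166, Mul(2, Pow(c, 3))) (Function('d')(c) = Add(Mul(Mul(c, Add(c, c)), c), 166) = Add(Mul(Mul(c, Mul(2, c)), c), 166) = Add(Mul(Mul(2, Pow(c, 2)), c), 166) = Add(Mul(2, Pow(c, 3)), 166) = Add(166, Mul(2, Pow(c, 3))))
Add(Function('d')(Function('Y')(-8, 15)), F) = Add(Add(166, Mul(2, Pow(Add(-1, Mul(Rational(1, 2), 15)), 3))), -19540) = Add(Add(166, Mul(2, Pow(Add(-1, Rational(15, 2)), 3))), -19540) = Add(Add(166, Mul(2, Pow(Rational(13, 2), 3))), -19540) = Add(Add(166, Mul(2, Rational(2197, 8))), -19540) = Add(Add(166, Rational(2197, 4)), -19540) = Add(Rational(2861, 4), -19540) = Rational(-75299, 4)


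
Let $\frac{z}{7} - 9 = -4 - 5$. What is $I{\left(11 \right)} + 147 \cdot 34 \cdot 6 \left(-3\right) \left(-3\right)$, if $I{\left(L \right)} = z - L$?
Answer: $269881$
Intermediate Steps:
$z = 0$ ($z = 63 + 7 \left(-4 - 5\right) = 63 + 7 \left(-9\right) = 63 - 63 = 0$)
$I{\left(L \right)} = - L$ ($I{\left(L \right)} = 0 - L = - L$)
$I{\left(11 \right)} + 147 \cdot 34 \cdot 6 \left(-3\right) \left(-3\right) = \left(-1\right) 11 + 147 \cdot 34 \cdot 6 \left(-3\right) \left(-3\right) = -11 + 147 \cdot 34 \left(\left(-18\right) \left(-3\right)\right) = -11 + 147 \cdot 34 \cdot 54 = -11 + 147 \cdot 1836 = -11 + 269892 = 269881$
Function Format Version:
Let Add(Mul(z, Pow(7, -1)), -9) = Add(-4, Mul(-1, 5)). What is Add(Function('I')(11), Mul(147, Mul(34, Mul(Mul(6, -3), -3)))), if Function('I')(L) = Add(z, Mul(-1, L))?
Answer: 269881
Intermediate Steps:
z = 0 (z = Add(63, Mul(7, Add(-4, Mul(-1, 5)))) = Add(63, Mul(7, Add(-4, -5))) = Add(63, Mul(7, -9)) = Add(63, -63) = 0)
Function('I')(L) = Mul(-1, L) (Function('I')(L) = Add(0, Mul(-1, L)) = Mul(-1, L))
Add(Function('I')(11), Mul(147, Mul(34, Mul(Mul(6, -3), -3)))) = Add(Mul(-1, 11), Mul(147, Mul(34, Mul(Mul(6, -3), -3)))) = Add(-11, Mul(147, Mul(34, Mul(-18, -3)))) = Add(-11, Mul(147, Mul(34, 54))) = Add(-11, Mul(147, 1836)) = Add(-11, 269892) = 269881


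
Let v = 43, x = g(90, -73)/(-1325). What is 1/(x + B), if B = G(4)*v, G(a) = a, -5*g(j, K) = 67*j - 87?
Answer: 6625/1145443 ≈ 0.0057838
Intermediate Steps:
g(j, K) = 87/5 - 67*j/5 (g(j, K) = -(67*j - 87)/5 = -(-87 + 67*j)/5 = 87/5 - 67*j/5)
x = 5943/6625 (x = (87/5 - 67/5*90)/(-1325) = (87/5 - 1206)*(-1/1325) = -5943/5*(-1/1325) = 5943/6625 ≈ 0.89706)
B = 172 (B = 4*43 = 172)
1/(x + B) = 1/(5943/6625 + 172) = 1/(1145443/6625) = 6625/1145443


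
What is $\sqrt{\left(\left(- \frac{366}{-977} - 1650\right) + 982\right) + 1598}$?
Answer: $\frac{4 \sqrt{55504347}}{977} \approx 30.502$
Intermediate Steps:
$\sqrt{\left(\left(- \frac{366}{-977} - 1650\right) + 982\right) + 1598} = \sqrt{\left(\left(\left(-366\right) \left(- \frac{1}{977}\right) - 1650\right) + 982\right) + 1598} = \sqrt{\left(\left(\frac{366}{977} - 1650\right) + 982\right) + 1598} = \sqrt{\left(- \frac{1611684}{977} + 982\right) + 1598} = \sqrt{- \frac{652270}{977} + 1598} = \sqrt{\frac{908976}{977}} = \frac{4 \sqrt{55504347}}{977}$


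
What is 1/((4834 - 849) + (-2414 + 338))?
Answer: 1/1909 ≈ 0.00052383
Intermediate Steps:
1/((4834 - 849) + (-2414 + 338)) = 1/(3985 - 2076) = 1/1909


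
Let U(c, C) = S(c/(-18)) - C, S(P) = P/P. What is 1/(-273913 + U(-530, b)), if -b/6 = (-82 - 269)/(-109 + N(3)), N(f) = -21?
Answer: -5/1369479 ≈ -3.6510e-6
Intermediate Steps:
S(P) = 1
b = -81/5 (b = -6*(-82 - 269)/(-109 - 21) = -(-2106)/(-130) = -(-2106)*(-1)/130 = -6*27/10 = -81/5 ≈ -16.200)
U(c, C) = 1 - C
1/(-273913 + U(-530, b)) = 1/(-273913 + (1 - 1*(-81/5))) = 1/(-273913 + (1 + 81/5)) = 1/(-273913 + 86/5) = 1/(-1369479/5) = -5/1369479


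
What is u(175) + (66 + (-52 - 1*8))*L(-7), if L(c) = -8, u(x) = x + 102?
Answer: 229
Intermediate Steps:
u(x) = 102 + x
u(175) + (66 + (-52 - 1*8))*L(-7) = (102 + 175) + (66 + (-52 - 1*8))*(-8) = 277 + (66 + (-52 - 8))*(-8) = 277 + (66 - 60)*(-8) = 277 + 6*(-8) = 277 - 48 = 229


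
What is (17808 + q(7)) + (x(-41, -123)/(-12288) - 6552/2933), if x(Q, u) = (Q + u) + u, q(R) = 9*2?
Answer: 91768845757/5148672 ≈ 17824.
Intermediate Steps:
q(R) = 18
x(Q, u) = Q + 2*u
(17808 + q(7)) + (x(-41, -123)/(-12288) - 6552/2933) = (17808 + 18) + ((-41 + 2*(-123))/(-12288) - 6552/2933) = 17826 + ((-41 - 246)*(-1/12288) - 6552*1/2933) = 17826 + (-287*(-1/12288) - 936/419) = 17826 + (287/12288 - 936/419) = 17826 - 11381315/5148672 = 91768845757/5148672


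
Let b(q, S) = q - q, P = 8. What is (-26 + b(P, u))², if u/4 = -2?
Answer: 676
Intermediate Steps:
u = -8 (u = 4*(-2) = -8)
b(q, S) = 0
(-26 + b(P, u))² = (-26 + 0)² = (-26)² = 676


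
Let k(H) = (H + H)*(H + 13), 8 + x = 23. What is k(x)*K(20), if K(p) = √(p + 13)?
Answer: 840*√33 ≈ 4825.4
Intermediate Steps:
x = 15 (x = -8 + 23 = 15)
k(H) = 2*H*(13 + H) (k(H) = (2*H)*(13 + H) = 2*H*(13 + H))
K(p) = √(13 + p)
k(x)*K(20) = (2*15*(13 + 15))*√(13 + 20) = (2*15*28)*√33 = 840*√33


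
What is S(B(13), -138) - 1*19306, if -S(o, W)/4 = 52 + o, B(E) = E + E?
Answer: -19618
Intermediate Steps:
B(E) = 2*E
S(o, W) = -208 - 4*o (S(o, W) = -4*(52 + o) = -208 - 4*o)
S(B(13), -138) - 1*19306 = (-208 - 8*13) - 1*19306 = (-208 - 4*26) - 19306 = (-208 - 104) - 19306 = -312 - 19306 = -19618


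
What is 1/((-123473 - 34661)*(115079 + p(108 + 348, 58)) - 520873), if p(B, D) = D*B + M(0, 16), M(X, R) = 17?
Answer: -1/22383439769 ≈ -4.4676e-11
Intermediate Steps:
p(B, D) = 17 + B*D (p(B, D) = D*B + 17 = B*D + 17 = 17 + B*D)
1/((-123473 - 34661)*(115079 + p(108 + 348, 58)) - 520873) = 1/((-123473 - 34661)*(115079 + (17 + (108 + 348)*58)) - 520873) = 1/(-158134*(115079 + (17 + 456*58)) - 520873) = 1/(-158134*(115079 + (17 + 26448)) - 520873) = 1/(-158134*(115079 + 26465) - 520873) = 1/(-158134*141544 - 520873) = 1/(-22382918896 - 520873) = 1/(-22383439769) = -1/22383439769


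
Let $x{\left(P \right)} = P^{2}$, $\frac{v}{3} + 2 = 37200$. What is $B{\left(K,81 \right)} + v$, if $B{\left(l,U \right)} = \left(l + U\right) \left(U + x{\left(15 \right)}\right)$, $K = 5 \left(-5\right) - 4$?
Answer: $127506$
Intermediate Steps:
$v = 111594$ ($v = -6 + 3 \cdot 37200 = -6 + 111600 = 111594$)
$K = -29$ ($K = -25 - 4 = -29$)
$B{\left(l,U \right)} = \left(225 + U\right) \left(U + l\right)$ ($B{\left(l,U \right)} = \left(l + U\right) \left(U + 15^{2}\right) = \left(U + l\right) \left(U + 225\right) = \left(U + l\right) \left(225 + U\right) = \left(225 + U\right) \left(U + l\right)$)
$B{\left(K,81 \right)} + v = \left(81^{2} + 225 \cdot 81 + 225 \left(-29\right) + 81 \left(-29\right)\right) + 111594 = \left(6561 + 18225 - 6525 - 2349\right) + 111594 = 15912 + 111594 = 127506$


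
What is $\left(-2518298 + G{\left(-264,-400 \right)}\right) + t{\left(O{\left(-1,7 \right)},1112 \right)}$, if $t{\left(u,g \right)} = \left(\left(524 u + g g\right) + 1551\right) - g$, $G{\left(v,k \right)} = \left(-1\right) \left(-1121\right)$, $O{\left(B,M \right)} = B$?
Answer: $-1280718$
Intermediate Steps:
$G{\left(v,k \right)} = 1121$
$t{\left(u,g \right)} = 1551 + g^{2} - g + 524 u$ ($t{\left(u,g \right)} = \left(\left(524 u + g^{2}\right) + 1551\right) - g = \left(\left(g^{2} + 524 u\right) + 1551\right) - g = \left(1551 + g^{2} + 524 u\right) - g = 1551 + g^{2} - g + 524 u$)
$\left(-2518298 + G{\left(-264,-400 \right)}\right) + t{\left(O{\left(-1,7 \right)},1112 \right)} = \left(-2518298 + 1121\right) + \left(1551 + 1112^{2} - 1112 + 524 \left(-1\right)\right) = -2517177 + \left(1551 + 1236544 - 1112 - 524\right) = -2517177 + 1236459 = -1280718$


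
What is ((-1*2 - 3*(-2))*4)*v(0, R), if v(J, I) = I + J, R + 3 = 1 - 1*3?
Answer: -80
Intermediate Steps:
R = -5 (R = -3 + (1 - 1*3) = -3 + (1 - 3) = -3 - 2 = -5)
((-1*2 - 3*(-2))*4)*v(0, R) = ((-1*2 - 3*(-2))*4)*(-5 + 0) = ((-2 + 6)*4)*(-5) = (4*4)*(-5) = 16*(-5) = -80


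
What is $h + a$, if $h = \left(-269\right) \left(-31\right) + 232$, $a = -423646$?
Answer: $-415075$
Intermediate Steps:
$h = 8571$ ($h = 8339 + 232 = 8571$)
$h + a = 8571 - 423646 = -415075$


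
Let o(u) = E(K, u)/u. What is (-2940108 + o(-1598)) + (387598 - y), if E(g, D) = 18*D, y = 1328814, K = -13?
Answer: -3881306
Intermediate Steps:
o(u) = 18 (o(u) = (18*u)/u = 18)
(-2940108 + o(-1598)) + (387598 - y) = (-2940108 + 18) + (387598 - 1*1328814) = -2940090 + (387598 - 1328814) = -2940090 - 941216 = -3881306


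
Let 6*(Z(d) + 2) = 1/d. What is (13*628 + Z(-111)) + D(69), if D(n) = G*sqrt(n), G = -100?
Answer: 5435891/666 - 100*sqrt(69) ≈ 7331.3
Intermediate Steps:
Z(d) = -2 + 1/(6*d)
D(n) = -100*sqrt(n)
(13*628 + Z(-111)) + D(69) = (13*628 + (-2 + (1/6)/(-111))) - 100*sqrt(69) = (8164 + (-2 + (1/6)*(-1/111))) - 100*sqrt(69) = (8164 + (-2 - 1/666)) - 100*sqrt(69) = (8164 - 1333/666) - 100*sqrt(69) = 5435891/666 - 100*sqrt(69)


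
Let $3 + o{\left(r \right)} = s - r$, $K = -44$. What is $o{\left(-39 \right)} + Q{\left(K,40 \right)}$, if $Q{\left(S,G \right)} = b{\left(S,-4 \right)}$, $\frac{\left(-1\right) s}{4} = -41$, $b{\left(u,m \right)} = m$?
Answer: $196$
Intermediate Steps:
$s = 164$ ($s = \left(-4\right) \left(-41\right) = 164$)
$Q{\left(S,G \right)} = -4$
$o{\left(r \right)} = 161 - r$ ($o{\left(r \right)} = -3 - \left(-164 + r\right) = 161 - r$)
$o{\left(-39 \right)} + Q{\left(K,40 \right)} = \left(161 - -39\right) - 4 = \left(161 + 39\right) - 4 = 200 - 4 = 196$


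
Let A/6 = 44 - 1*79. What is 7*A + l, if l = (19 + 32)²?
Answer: 1131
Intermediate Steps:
A = -210 (A = 6*(44 - 1*79) = 6*(44 - 79) = 6*(-35) = -210)
l = 2601 (l = 51² = 2601)
7*A + l = 7*(-210) + 2601 = -1470 + 2601 = 1131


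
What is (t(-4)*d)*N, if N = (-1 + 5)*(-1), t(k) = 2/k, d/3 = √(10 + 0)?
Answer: 6*√10 ≈ 18.974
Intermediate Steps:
d = 3*√10 (d = 3*√(10 + 0) = 3*√10 ≈ 9.4868)
N = -4 (N = 4*(-1) = -4)
(t(-4)*d)*N = ((2/(-4))*(3*√10))*(-4) = ((2*(-¼))*(3*√10))*(-4) = -3*√10/2*(-4) = 6*√10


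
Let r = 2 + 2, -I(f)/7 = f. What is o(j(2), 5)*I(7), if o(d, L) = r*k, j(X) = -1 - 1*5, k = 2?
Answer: -392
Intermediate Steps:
I(f) = -7*f
j(X) = -6 (j(X) = -1 - 5 = -6)
r = 4
o(d, L) = 8 (o(d, L) = 4*2 = 8)
o(j(2), 5)*I(7) = 8*(-7*7) = 8*(-49) = -392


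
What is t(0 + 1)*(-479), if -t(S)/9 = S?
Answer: 4311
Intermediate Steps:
t(S) = -9*S
t(0 + 1)*(-479) = -9*(0 + 1)*(-479) = -9*1*(-479) = -9*(-479) = 4311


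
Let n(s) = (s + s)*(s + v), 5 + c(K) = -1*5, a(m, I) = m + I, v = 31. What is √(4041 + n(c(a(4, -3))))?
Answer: √3621 ≈ 60.175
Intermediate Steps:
a(m, I) = I + m
c(K) = -10 (c(K) = -5 - 1*5 = -5 - 5 = -10)
n(s) = 2*s*(31 + s) (n(s) = (s + s)*(s + 31) = (2*s)*(31 + s) = 2*s*(31 + s))
√(4041 + n(c(a(4, -3)))) = √(4041 + 2*(-10)*(31 - 10)) = √(4041 + 2*(-10)*21) = √(4041 - 420) = √3621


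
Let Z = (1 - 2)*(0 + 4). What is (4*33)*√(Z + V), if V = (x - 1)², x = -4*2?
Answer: 132*√77 ≈ 1158.3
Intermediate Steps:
x = -8
V = 81 (V = (-8 - 1)² = (-9)² = 81)
Z = -4 (Z = -1*4 = -4)
(4*33)*√(Z + V) = (4*33)*√(-4 + 81) = 132*√77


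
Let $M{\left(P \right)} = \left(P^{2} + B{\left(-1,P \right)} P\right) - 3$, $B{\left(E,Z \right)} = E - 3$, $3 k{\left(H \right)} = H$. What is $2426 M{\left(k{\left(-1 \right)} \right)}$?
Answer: $- \frac{33964}{9} \approx -3773.8$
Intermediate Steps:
$k{\left(H \right)} = \frac{H}{3}$
$B{\left(E,Z \right)} = -3 + E$
$M{\left(P \right)} = -3 + P^{2} - 4 P$ ($M{\left(P \right)} = \left(P^{2} + \left(-3 - 1\right) P\right) - 3 = \left(P^{2} - 4 P\right) - 3 = -3 + P^{2} - 4 P$)
$2426 M{\left(k{\left(-1 \right)} \right)} = 2426 \left(-3 + \left(\frac{1}{3} \left(-1\right)\right)^{2} - 4 \cdot \frac{1}{3} \left(-1\right)\right) = 2426 \left(-3 + \left(- \frac{1}{3}\right)^{2} - - \frac{4}{3}\right) = 2426 \left(-3 + \frac{1}{9} + \frac{4}{3}\right) = 2426 \left(- \frac{14}{9}\right) = - \frac{33964}{9}$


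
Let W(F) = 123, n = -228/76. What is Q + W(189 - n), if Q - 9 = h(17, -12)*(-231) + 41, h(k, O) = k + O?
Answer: -982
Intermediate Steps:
n = -3 (n = -228*1/76 = -3)
h(k, O) = O + k
Q = -1105 (Q = 9 + ((-12 + 17)*(-231) + 41) = 9 + (5*(-231) + 41) = 9 + (-1155 + 41) = 9 - 1114 = -1105)
Q + W(189 - n) = -1105 + 123 = -982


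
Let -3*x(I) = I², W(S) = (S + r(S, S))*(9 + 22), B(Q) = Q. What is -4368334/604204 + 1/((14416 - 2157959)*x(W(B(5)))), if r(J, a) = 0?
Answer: -112481587604529719/15557836272948650 ≈ -7.2299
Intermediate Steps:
W(S) = 31*S (W(S) = (S + 0)*(9 + 22) = S*31 = 31*S)
x(I) = -I²/3
-4368334/604204 + 1/((14416 - 2157959)*x(W(B(5)))) = -4368334/604204 + 1/((14416 - 2157959)*((-(31*5)²/3))) = -4368334*1/604204 + 1/((-2143543)*((-⅓*155²))) = -2184167/302102 - 1/(2143543*((-⅓*24025))) = -2184167/302102 - 1/(2143543*(-24025/3)) = -2184167/302102 - 1/2143543*(-3/24025) = -2184167/302102 + 3/51498620575 = -112481587604529719/15557836272948650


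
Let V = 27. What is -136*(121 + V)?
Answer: -20128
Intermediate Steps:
-136*(121 + V) = -136*(121 + 27) = -136*148 = -20128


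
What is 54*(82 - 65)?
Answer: 918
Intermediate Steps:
54*(82 - 65) = 54*17 = 918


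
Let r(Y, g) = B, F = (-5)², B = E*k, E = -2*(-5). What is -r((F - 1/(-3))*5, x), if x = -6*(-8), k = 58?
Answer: -580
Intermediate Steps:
E = 10
B = 580 (B = 10*58 = 580)
F = 25
x = 48
r(Y, g) = 580
-r((F - 1/(-3))*5, x) = -1*580 = -580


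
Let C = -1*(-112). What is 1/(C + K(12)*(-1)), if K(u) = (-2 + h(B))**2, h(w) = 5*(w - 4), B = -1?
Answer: -1/617 ≈ -0.0016207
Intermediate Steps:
h(w) = -20 + 5*w (h(w) = 5*(-4 + w) = -20 + 5*w)
K(u) = 729 (K(u) = (-2 + (-20 + 5*(-1)))**2 = (-2 + (-20 - 5))**2 = (-2 - 25)**2 = (-27)**2 = 729)
C = 112
1/(C + K(12)*(-1)) = 1/(112 + 729*(-1)) = 1/(112 - 729) = 1/(-617) = -1/617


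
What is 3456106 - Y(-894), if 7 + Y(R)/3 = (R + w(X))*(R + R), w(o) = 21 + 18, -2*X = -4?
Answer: -1130093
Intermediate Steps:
X = 2 (X = -½*(-4) = 2)
w(o) = 39
Y(R) = -21 + 6*R*(39 + R) (Y(R) = -21 + 3*((R + 39)*(R + R)) = -21 + 3*((39 + R)*(2*R)) = -21 + 3*(2*R*(39 + R)) = -21 + 6*R*(39 + R))
3456106 - Y(-894) = 3456106 - (-21 + 6*(-894)² + 234*(-894)) = 3456106 - (-21 + 6*799236 - 209196) = 3456106 - (-21 + 4795416 - 209196) = 3456106 - 1*4586199 = 3456106 - 4586199 = -1130093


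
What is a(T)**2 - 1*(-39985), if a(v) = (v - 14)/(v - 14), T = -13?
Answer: 39986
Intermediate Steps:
a(v) = 1 (a(v) = (-14 + v)/(-14 + v) = 1)
a(T)**2 - 1*(-39985) = 1**2 - 1*(-39985) = 1 + 39985 = 39986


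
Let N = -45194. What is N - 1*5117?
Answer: -50311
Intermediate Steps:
N - 1*5117 = -45194 - 1*5117 = -45194 - 5117 = -50311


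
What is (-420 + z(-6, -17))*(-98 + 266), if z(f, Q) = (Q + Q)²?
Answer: 123648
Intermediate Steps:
z(f, Q) = 4*Q² (z(f, Q) = (2*Q)² = 4*Q²)
(-420 + z(-6, -17))*(-98 + 266) = (-420 + 4*(-17)²)*(-98 + 266) = (-420 + 4*289)*168 = (-420 + 1156)*168 = 736*168 = 123648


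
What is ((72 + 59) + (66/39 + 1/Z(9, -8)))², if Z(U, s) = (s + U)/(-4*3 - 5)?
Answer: 2262016/169 ≈ 13385.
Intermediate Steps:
Z(U, s) = -U/17 - s/17 (Z(U, s) = (U + s)/(-12 - 5) = (U + s)/(-17) = (U + s)*(-1/17) = -U/17 - s/17)
((72 + 59) + (66/39 + 1/Z(9, -8)))² = ((72 + 59) + (66/39 + 1/(-1/17*9 - 1/17*(-8))))² = (131 + (66*(1/39) + 1/(-9/17 + 8/17)))² = (131 + (22/13 + 1/(-1/17)))² = (131 + (22/13 + 1*(-17)))² = (131 + (22/13 - 17))² = (131 - 199/13)² = (1504/13)² = 2262016/169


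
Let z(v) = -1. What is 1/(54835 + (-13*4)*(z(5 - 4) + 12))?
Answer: 1/54263 ≈ 1.8429e-5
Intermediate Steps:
1/(54835 + (-13*4)*(z(5 - 4) + 12)) = 1/(54835 + (-13*4)*(-1 + 12)) = 1/(54835 - 52*11) = 1/(54835 - 572) = 1/54263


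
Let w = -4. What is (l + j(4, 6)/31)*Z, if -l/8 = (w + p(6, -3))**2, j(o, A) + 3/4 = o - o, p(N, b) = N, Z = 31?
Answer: -3971/4 ≈ -992.75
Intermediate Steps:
j(o, A) = -3/4 (j(o, A) = -3/4 + (o - o) = -3/4 + 0 = -3/4)
l = -32 (l = -8*(-4 + 6)**2 = -8*2**2 = -8*4 = -32)
(l + j(4, 6)/31)*Z = (-32 - 3/4/31)*31 = (-32 + (1/31)*(-3/4))*31 = (-32 - 3/124)*31 = -3971/124*31 = -3971/4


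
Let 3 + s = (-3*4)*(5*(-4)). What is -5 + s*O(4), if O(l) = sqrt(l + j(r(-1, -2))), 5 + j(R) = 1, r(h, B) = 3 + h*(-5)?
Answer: -5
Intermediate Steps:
r(h, B) = 3 - 5*h
j(R) = -4 (j(R) = -5 + 1 = -4)
O(l) = sqrt(-4 + l) (O(l) = sqrt(l - 4) = sqrt(-4 + l))
s = 237 (s = -3 + (-3*4)*(5*(-4)) = -3 - 12*(-20) = -3 + 240 = 237)
-5 + s*O(4) = -5 + 237*sqrt(-4 + 4) = -5 + 237*sqrt(0) = -5 + 237*0 = -5 + 0 = -5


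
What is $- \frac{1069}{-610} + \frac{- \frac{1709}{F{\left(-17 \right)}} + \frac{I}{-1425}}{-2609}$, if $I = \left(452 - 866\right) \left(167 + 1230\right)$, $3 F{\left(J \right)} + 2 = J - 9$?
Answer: $\frac{3231564617}{2116681700} \approx 1.5267$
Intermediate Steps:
$F{\left(J \right)} = - \frac{11}{3} + \frac{J}{3}$ ($F{\left(J \right)} = - \frac{2}{3} + \frac{J - 9}{3} = - \frac{2}{3} + \frac{-9 + J}{3} = - \frac{2}{3} + \left(-3 + \frac{J}{3}\right) = - \frac{11}{3} + \frac{J}{3}$)
$I = -578358$ ($I = \left(-414\right) 1397 = -578358$)
$- \frac{1069}{-610} + \frac{- \frac{1709}{F{\left(-17 \right)}} + \frac{I}{-1425}}{-2609} = - \frac{1069}{-610} + \frac{- \frac{1709}{- \frac{11}{3} + \frac{1}{3} \left(-17\right)} - \frac{578358}{-1425}}{-2609} = \left(-1069\right) \left(- \frac{1}{610}\right) + \left(- \frac{1709}{- \frac{11}{3} - \frac{17}{3}} - - \frac{192786}{475}\right) \left(- \frac{1}{2609}\right) = \frac{1069}{610} + \left(- \frac{1709}{- \frac{28}{3}} + \frac{192786}{475}\right) \left(- \frac{1}{2609}\right) = \frac{1069}{610} + \left(\left(-1709\right) \left(- \frac{3}{28}\right) + \frac{192786}{475}\right) \left(- \frac{1}{2609}\right) = \frac{1069}{610} + \left(\frac{5127}{28} + \frac{192786}{475}\right) \left(- \frac{1}{2609}\right) = \frac{1069}{610} + \frac{7833333}{13300} \left(- \frac{1}{2609}\right) = \frac{1069}{610} - \frac{7833333}{34699700} = \frac{3231564617}{2116681700}$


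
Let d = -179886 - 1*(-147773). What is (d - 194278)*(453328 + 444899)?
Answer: -203350508757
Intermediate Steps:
d = -32113 (d = -179886 + 147773 = -32113)
(d - 194278)*(453328 + 444899) = (-32113 - 194278)*(453328 + 444899) = -226391*898227 = -203350508757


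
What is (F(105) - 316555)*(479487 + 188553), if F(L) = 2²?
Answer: -211468730040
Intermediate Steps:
F(L) = 4
(F(105) - 316555)*(479487 + 188553) = (4 - 316555)*(479487 + 188553) = -316551*668040 = -211468730040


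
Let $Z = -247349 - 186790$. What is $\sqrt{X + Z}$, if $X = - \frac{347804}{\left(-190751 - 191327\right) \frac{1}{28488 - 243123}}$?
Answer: $\frac{i \sqrt{22974911066992449}}{191039} \approx 793.42 i$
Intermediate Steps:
$X = - \frac{37325455770}{191039}$ ($X = - \frac{347804}{\left(-382078\right) \frac{1}{-214635}} = - \frac{347804}{\left(-382078\right) \left(- \frac{1}{214635}\right)} = - \frac{347804}{\frac{382078}{214635}} = \left(-347804\right) \frac{214635}{382078} = - \frac{37325455770}{191039} \approx -1.9538 \cdot 10^{5}$)
$Z = -434139$
$\sqrt{X + Z} = \sqrt{- \frac{37325455770}{191039} - 434139} = \sqrt{- \frac{120262936191}{191039}} = \frac{i \sqrt{22974911066992449}}{191039}$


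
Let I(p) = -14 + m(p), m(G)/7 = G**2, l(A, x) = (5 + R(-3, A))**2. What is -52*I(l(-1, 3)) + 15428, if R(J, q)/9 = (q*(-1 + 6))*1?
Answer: -931823844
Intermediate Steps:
R(J, q) = 45*q (R(J, q) = 9*((q*(-1 + 6))*1) = 9*((q*5)*1) = 9*((5*q)*1) = 9*(5*q) = 45*q)
l(A, x) = (5 + 45*A)**2
m(G) = 7*G**2
I(p) = -14 + 7*p**2
-52*I(l(-1, 3)) + 15428 = -52*(-14 + 7*(25*(1 + 9*(-1))**2)**2) + 15428 = -52*(-14 + 7*(25*(1 - 9)**2)**2) + 15428 = -52*(-14 + 7*(25*(-8)**2)**2) + 15428 = -52*(-14 + 7*(25*64)**2) + 15428 = -52*(-14 + 7*1600**2) + 15428 = -52*(-14 + 7*2560000) + 15428 = -52*(-14 + 17920000) + 15428 = -52*17919986 + 15428 = -931839272 + 15428 = -931823844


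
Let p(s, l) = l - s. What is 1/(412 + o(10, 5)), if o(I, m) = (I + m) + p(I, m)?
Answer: 1/422 ≈ 0.0023697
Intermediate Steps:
o(I, m) = 2*m (o(I, m) = (I + m) + (m - I) = 2*m)
1/(412 + o(10, 5)) = 1/(412 + 2*5) = 1/(412 + 10) = 1/422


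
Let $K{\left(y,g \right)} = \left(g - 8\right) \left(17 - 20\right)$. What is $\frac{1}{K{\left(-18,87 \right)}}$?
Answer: $- \frac{1}{237} \approx -0.0042194$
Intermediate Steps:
$K{\left(y,g \right)} = 24 - 3 g$ ($K{\left(y,g \right)} = \left(-8 + g\right) \left(-3\right) = 24 - 3 g$)
$\frac{1}{K{\left(-18,87 \right)}} = \frac{1}{24 - 261} = \frac{1}{-237} = - \frac{1}{237}$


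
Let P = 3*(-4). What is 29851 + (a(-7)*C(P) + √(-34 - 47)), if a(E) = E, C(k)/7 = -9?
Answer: 30292 + 9*I ≈ 30292.0 + 9.0*I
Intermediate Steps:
P = -12
C(k) = -63 (C(k) = 7*(-9) = -63)
29851 + (a(-7)*C(P) + √(-34 - 47)) = 29851 + (-7*(-63) + √(-34 - 47)) = 29851 + (441 + √(-81)) = 29851 + (441 + 9*I) = 30292 + 9*I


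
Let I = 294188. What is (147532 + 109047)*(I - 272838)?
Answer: 5477961650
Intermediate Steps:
(147532 + 109047)*(I - 272838) = (147532 + 109047)*(294188 - 272838) = 256579*21350 = 5477961650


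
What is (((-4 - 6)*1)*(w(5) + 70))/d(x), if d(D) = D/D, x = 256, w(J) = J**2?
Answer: -950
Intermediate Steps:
d(D) = 1
(((-4 - 6)*1)*(w(5) + 70))/d(x) = (((-4 - 6)*1)*(5**2 + 70))/1 = ((-10*1)*(25 + 70))*1 = -10*95*1 = -950*1 = -950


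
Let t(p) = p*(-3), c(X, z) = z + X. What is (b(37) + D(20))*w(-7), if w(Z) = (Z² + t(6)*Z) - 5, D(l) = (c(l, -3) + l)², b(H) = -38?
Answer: 226270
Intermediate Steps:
c(X, z) = X + z
t(p) = -3*p
D(l) = (-3 + 2*l)² (D(l) = ((l - 3) + l)² = ((-3 + l) + l)² = (-3 + 2*l)²)
w(Z) = -5 + Z² - 18*Z (w(Z) = (Z² + (-3*6)*Z) - 5 = (Z² - 18*Z) - 5 = -5 + Z² - 18*Z)
(b(37) + D(20))*w(-7) = (-38 + (-3 + 2*20)²)*(-5 + (-7)² - 18*(-7)) = (-38 + (-3 + 40)²)*(-5 + 49 + 126) = (-38 + 37²)*170 = (-38 + 1369)*170 = 1331*170 = 226270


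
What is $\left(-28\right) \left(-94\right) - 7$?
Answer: $2625$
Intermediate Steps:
$\left(-28\right) \left(-94\right) - 7 = 2632 - 7 = 2625$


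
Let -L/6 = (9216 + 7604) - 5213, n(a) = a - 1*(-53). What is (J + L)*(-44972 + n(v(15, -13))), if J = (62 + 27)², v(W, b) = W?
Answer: 2771519784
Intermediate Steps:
J = 7921 (J = 89² = 7921)
n(a) = 53 + a (n(a) = a + 53 = 53 + a)
L = -69642 (L = -6*((9216 + 7604) - 5213) = -6*(16820 - 5213) = -6*11607 = -69642)
(J + L)*(-44972 + n(v(15, -13))) = (7921 - 69642)*(-44972 + (53 + 15)) = -61721*(-44972 + 68) = -61721*(-44904) = 2771519784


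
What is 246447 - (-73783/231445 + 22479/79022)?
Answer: 4507330631483201/18289246790 ≈ 2.4645e+5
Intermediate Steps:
246447 - (-73783/231445 + 22479/79022) = 246447 - 1*(-627828071/18289246790) = 246447 + 627828071/18289246790 = 4507330631483201/18289246790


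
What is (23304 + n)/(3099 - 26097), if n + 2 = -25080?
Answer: 889/11499 ≈ 0.077311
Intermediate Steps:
n = -25082 (n = -2 - 25080 = -25082)
(23304 + n)/(3099 - 26097) = (23304 - 25082)/(3099 - 26097) = -1778/(-22998) = -1778*(-1/22998) = 889/11499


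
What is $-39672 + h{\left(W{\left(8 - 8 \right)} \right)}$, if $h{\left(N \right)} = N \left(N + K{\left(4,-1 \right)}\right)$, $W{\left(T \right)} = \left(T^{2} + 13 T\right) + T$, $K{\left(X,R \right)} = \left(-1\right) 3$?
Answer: $-39672$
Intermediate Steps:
$K{\left(X,R \right)} = -3$
$W{\left(T \right)} = T^{2} + 14 T$
$h{\left(N \right)} = N \left(-3 + N\right)$ ($h{\left(N \right)} = N \left(N - 3\right) = N \left(-3 + N\right)$)
$-39672 + h{\left(W{\left(8 - 8 \right)} \right)} = -39672 + \left(8 - 8\right) \left(14 + \left(8 - 8\right)\right) \left(-3 + \left(8 - 8\right) \left(14 + \left(8 - 8\right)\right)\right) = -39672 + 0 \left(14 + 0\right) \left(-3 + 0 \left(14 + 0\right)\right) = -39672 + 0 \cdot 14 \left(-3 + 0 \cdot 14\right) = -39672 + 0 \left(-3 + 0\right) = -39672 + 0 \left(-3\right) = -39672 + 0 = -39672$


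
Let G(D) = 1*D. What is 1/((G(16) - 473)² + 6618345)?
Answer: 1/6827194 ≈ 1.4647e-7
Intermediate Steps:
G(D) = D
1/((G(16) - 473)² + 6618345) = 1/((16 - 473)² + 6618345) = 1/((-457)² + 6618345) = 1/(208849 + 6618345) = 1/6827194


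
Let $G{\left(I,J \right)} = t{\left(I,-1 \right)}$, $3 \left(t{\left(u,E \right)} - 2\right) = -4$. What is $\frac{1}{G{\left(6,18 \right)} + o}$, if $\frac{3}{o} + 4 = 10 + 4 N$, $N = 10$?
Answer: $\frac{138}{101} \approx 1.3663$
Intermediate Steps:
$t{\left(u,E \right)} = \frac{2}{3}$ ($t{\left(u,E \right)} = 2 + \frac{1}{3} \left(-4\right) = 2 - \frac{4}{3} = \frac{2}{3}$)
$G{\left(I,J \right)} = \frac{2}{3}$
$o = \frac{3}{46}$ ($o = \frac{3}{-4 + \left(10 + 4 \cdot 10\right)} = \frac{3}{-4 + \left(10 + 40\right)} = \frac{3}{-4 + 50} = \frac{3}{46} \approx 0.065217$)
$\frac{1}{G{\left(6,18 \right)} + o} = \frac{1}{\frac{2}{3} + \frac{3}{46}} = \frac{1}{\frac{101}{138}} = \frac{138}{101}$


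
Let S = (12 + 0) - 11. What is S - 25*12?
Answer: -299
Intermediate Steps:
S = 1 (S = 12 - 11 = 1)
S - 25*12 = 1 - 25*12 = 1 - 300 = -299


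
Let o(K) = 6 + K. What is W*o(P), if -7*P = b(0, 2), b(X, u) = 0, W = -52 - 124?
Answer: -1056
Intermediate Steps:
W = -176
P = 0 (P = -⅐*0 = 0)
W*o(P) = -176*(6 + 0) = -176*6 = -1056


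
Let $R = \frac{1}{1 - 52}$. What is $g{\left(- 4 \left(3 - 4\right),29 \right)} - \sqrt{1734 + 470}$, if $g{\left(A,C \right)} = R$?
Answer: $- \frac{1}{51} - 2 \sqrt{551} \approx -46.966$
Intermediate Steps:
$R = - \frac{1}{51}$ ($R = \frac{1}{1 - 52} = \frac{1}{-51} = - \frac{1}{51} \approx -0.019608$)
$g{\left(A,C \right)} = - \frac{1}{51}$
$g{\left(- 4 \left(3 - 4\right),29 \right)} - \sqrt{1734 + 470} = - \frac{1}{51} - \sqrt{1734 + 470} = - \frac{1}{51} - \sqrt{2204} = - \frac{1}{51} - 2 \sqrt{551}$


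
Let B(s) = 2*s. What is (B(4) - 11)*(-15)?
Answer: 45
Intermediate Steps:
(B(4) - 11)*(-15) = (2*4 - 11)*(-15) = (8 - 11)*(-15) = -3*(-15) = 45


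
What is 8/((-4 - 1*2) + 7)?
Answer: 8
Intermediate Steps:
8/((-4 - 1*2) + 7) = 8/((-4 - 2) + 7) = 8/(-6 + 7) = 8/1 = 1*8 = 8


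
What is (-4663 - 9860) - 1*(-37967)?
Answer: 23444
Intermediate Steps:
(-4663 - 9860) - 1*(-37967) = -14523 + 37967 = 23444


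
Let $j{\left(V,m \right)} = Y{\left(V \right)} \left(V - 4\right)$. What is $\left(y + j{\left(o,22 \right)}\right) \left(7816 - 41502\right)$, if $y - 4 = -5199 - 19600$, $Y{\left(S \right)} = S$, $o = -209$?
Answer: $-664355292$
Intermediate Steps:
$y = -24795$ ($y = 4 - 24799 = -24795$)
$j{\left(V,m \right)} = V \left(-4 + V\right)$ ($j{\left(V,m \right)} = V \left(V - 4\right) = V \left(-4 + V\right)$)
$\left(y + j{\left(o,22 \right)}\right) \left(7816 - 41502\right) = \left(-24795 - 209 \left(-4 - 209\right)\right) \left(7816 - 41502\right) = \left(-24795 - -44517\right) \left(-33686\right) = \left(-24795 + 44517\right) \left(-33686\right) = 19722 \left(-33686\right) = -664355292$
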